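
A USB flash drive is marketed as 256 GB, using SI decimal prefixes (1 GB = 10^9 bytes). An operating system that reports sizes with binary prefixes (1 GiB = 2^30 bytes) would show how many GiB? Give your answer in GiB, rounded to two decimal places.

256 GB × 1,000,000,000 bytes/GB = 256,000,000,000 bytes
1 GiB = 2^30 bytes = 1,073,741,824 bytes
256,000,000,000 / 1,073,741,824 = 238.42 GiB

238.42 GiB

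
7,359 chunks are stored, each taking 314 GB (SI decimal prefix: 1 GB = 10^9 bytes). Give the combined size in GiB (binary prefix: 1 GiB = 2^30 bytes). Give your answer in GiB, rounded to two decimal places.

2,152,031.29 GiB

Total = 7,359 × 314 GB = 2,310,726 GB
= 2,310,726 × 1,000,000,000 bytes = 2,310,726,000,000,000 bytes
1 GiB = 1,073,741,824 bytes
2,310,726,000,000,000 / 1,073,741,824 = 2,152,031.29 GiB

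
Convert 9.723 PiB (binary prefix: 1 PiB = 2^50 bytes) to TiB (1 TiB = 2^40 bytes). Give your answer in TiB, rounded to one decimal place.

9.723 PiB = 9.723 × 2^50 bytes = 10,947,124,794,230,833.152 bytes
1 TiB = 2^40 bytes = 1,099,511,627,776 bytes
10,947,124,794,230,833.152 / 1,099,511,627,776 = 9,956.4 TiB

9,956.4 TiB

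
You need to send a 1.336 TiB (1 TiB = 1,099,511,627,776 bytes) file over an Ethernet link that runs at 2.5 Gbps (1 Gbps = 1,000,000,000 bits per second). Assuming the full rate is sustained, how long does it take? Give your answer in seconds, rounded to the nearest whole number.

1.336 TiB = 1,468,947,534,708.736 bytes = 11,751,580,277,669.888 bits
2.5 Gbps = 2,500,000,000 bits/s
time = 11,751,580,277,669.888 / 2,500,000,000 = 4,701 s

4,701 seconds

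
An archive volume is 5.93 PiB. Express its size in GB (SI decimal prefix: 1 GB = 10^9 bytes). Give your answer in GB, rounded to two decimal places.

6,676,586.45 GB

5.93 PiB = 5.93 × 2^50 bytes = 6,676,586,447,576,760.32 bytes
1 GB = 1,000,000,000 bytes
6,676,586,447,576,760.32 / 1,000,000,000 = 6,676,586.45 GB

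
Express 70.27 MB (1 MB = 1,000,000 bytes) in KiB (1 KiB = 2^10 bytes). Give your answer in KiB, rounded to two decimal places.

70.27 MB × 1,000,000 bytes/MB = 70,270,000 bytes
1 KiB = 2^10 bytes = 1,024 bytes
70,270,000 / 1,024 = 68,623.05 KiB

68,623.05 KiB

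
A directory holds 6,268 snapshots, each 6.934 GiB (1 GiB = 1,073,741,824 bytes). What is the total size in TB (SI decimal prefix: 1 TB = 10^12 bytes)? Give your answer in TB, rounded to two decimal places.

46.67 TB

Total = 6,268 × 6.934 GiB = 43462.312 GiB
= 43462.312 × 1,073,741,824 bytes = 46,667,302,162,137.088 bytes
1 TB = 1,000,000,000,000 bytes
46,667,302,162,137.088 / 1,000,000,000,000 = 46.67 TB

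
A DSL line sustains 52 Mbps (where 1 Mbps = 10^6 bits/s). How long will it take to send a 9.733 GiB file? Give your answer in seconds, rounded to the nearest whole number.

9.733 GiB = 10,450,729,172.992 bytes = 83,605,833,383.936 bits
52 Mbps = 52,000,000 bits/s
time = 83,605,833,383.936 / 52,000,000 = 1,608 s

1,608 seconds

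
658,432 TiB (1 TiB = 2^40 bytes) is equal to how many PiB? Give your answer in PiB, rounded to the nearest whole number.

658,432 TiB = 658,432 × 2^40 bytes = 723,953,640,099,807,232 bytes
1 PiB = 2^50 bytes = 1,125,899,906,842,624 bytes
723,953,640,099,807,232 / 1,125,899,906,842,624 = 643 PiB

643 PiB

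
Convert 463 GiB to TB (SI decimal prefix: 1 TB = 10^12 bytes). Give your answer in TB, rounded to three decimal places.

0.497 TB

463 GiB = 463 × 2^30 bytes = 497,142,464,512 bytes
1 TB = 10^12 bytes = 1,000,000,000,000 bytes
497,142,464,512 / 1,000,000,000,000 = 0.497 TB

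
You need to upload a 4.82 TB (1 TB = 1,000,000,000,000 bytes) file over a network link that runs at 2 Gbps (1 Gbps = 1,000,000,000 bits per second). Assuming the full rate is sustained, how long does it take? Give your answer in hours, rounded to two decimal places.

4.82 TB = 4,820,000,000,000 bytes = 38,560,000,000,000 bits
2 Gbps = 2,000,000,000 bits/s
time = 38,560,000,000,000 / 2,000,000,000 = 19,280.0000 s
19,280.0000 s / 3600 = 5.36 hours

5.36 hours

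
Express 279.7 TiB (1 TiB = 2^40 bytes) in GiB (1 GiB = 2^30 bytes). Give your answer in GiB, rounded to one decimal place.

279.7 TiB = 279.7 × 2^40 bytes = 307,533,402,288,947.2 bytes
1 GiB = 1,073,741,824 bytes
307,533,402,288,947.2 / 1,073,741,824 = 286,412.8 GiB

286,412.8 GiB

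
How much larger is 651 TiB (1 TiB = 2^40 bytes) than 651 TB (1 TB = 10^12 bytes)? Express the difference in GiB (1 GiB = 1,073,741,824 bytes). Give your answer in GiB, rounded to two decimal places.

60,333.00 GiB

651 TiB = 651 × 1,099,511,627,776 = 715,782,069,682,176 bytes
651 TB = 651 × 1,000,000,000,000 = 651,000,000,000,000 bytes
difference = 64,782,069,682,176 bytes
64,782,069,682,176 / 1,073,741,824 = 60,333.00 GiB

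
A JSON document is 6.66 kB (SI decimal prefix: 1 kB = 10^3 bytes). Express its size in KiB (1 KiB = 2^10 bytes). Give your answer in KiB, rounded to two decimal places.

6.50 KiB

6.66 kB = 6.66 × 10^3 bytes = 6,660 bytes
1 KiB = 1,024 bytes
6,660 / 1,024 = 6.50 KiB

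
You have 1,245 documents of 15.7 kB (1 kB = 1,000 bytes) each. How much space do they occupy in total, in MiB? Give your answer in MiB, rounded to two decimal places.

18.64 MiB

Total = 1,245 × 15.7 kB = 19546.5 kB
= 19546.5 × 1,000 bytes = 19,546,500 bytes
1 MiB = 1,048,576 bytes
19,546,500 / 1,048,576 = 18.64 MiB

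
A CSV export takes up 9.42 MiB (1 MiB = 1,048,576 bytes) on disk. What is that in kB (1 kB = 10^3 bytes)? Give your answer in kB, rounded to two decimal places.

9.42 MiB = 9.42 × 2^20 bytes = 9,877,585.92 bytes
1 kB = 1,000 bytes
9,877,585.92 / 1,000 = 9,877.59 kB

9,877.59 kB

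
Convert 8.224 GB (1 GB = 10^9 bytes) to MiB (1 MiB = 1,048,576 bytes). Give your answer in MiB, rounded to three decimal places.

7,843.018 MiB

8.224 GB × 1,000,000,000 bytes/GB = 8,224,000,000 bytes
1 MiB = 2^20 bytes = 1,048,576 bytes
8,224,000,000 / 1,048,576 = 7,843.018 MiB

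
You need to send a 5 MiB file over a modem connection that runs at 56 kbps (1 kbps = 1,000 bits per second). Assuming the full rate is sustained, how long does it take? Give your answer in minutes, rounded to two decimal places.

12.48 minutes

5 MiB = 5,242,880 bytes = 41,943,040 bits
56 kbps = 56,000 bits/s
time = 41,943,040 / 56,000 = 748.983 s
748.983 s / 60 = 12.48 minutes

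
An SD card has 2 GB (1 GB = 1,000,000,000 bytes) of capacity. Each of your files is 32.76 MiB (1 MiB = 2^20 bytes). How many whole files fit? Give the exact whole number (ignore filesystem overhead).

58

Capacity: 2 GB = 2,000,000,000 bytes
Per item: 32.76 MiB = 34,351,349.76 bytes
⌊2,000,000,000 / 34,351,349.76⌋ = 58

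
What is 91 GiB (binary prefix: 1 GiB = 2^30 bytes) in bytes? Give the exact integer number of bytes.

97,710,505,984 bytes

91 × 1,073,741,824 = 97,710,505,984 bytes  (1 GiB = 2^30 bytes)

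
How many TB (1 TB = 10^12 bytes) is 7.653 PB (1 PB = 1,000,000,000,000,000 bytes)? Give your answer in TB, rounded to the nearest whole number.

7.653 PB × 1,000,000,000,000,000 bytes/PB = 7,653,000,000,000,000 bytes
1 TB = 1,000,000,000,000 bytes
7,653,000,000,000,000 / 1,000,000,000,000 = 7,653 TB

7,653 TB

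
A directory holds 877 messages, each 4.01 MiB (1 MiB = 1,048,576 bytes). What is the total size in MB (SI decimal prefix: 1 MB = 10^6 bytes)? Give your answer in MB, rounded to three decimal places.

3,687.601 MB

Total = 877 × 4.01 MiB = 3516.77 MiB
= 3516.77 × 1,048,576 bytes = 3,687,600,619.52 bytes
1 MB = 1,000,000 bytes
3,687,600,619.52 / 1,000,000 = 3,687.601 MB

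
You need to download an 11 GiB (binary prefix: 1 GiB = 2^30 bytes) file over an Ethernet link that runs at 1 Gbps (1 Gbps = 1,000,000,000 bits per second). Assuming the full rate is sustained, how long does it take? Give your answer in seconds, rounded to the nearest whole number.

11 GiB = 11,811,160,064 bytes = 94,489,280,512 bits
1 Gbps = 1,000,000,000 bits/s
time = 94,489,280,512 / 1,000,000,000 = 94 s

94 seconds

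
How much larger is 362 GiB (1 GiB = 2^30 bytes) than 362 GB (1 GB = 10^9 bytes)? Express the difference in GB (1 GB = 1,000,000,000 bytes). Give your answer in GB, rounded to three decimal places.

362 GiB = 362 × 1,073,741,824 = 388,694,540,288 bytes
362 GB = 362 × 1,000,000,000 = 362,000,000,000 bytes
difference = 26,694,540,288 bytes
26,694,540,288 / 1,000,000,000 = 26.695 GB

26.695 GB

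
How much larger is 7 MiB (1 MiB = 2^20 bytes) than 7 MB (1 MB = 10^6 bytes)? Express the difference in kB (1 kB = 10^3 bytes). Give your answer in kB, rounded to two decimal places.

340.03 kB

7 MiB = 7 × 1,048,576 = 7,340,032 bytes
7 MB = 7 × 1,000,000 = 7,000,000 bytes
difference = 340,032 bytes
340,032 / 1,000 = 340.03 kB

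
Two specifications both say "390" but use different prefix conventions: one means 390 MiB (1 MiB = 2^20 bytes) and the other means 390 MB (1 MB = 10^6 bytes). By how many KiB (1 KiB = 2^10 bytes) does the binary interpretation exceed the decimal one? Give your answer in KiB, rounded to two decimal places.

390 MiB = 390 × 1,048,576 = 408,944,640 bytes
390 MB = 390 × 1,000,000 = 390,000,000 bytes
difference = 18,944,640 bytes
18,944,640 / 1,024 = 18,500.63 KiB

18,500.63 KiB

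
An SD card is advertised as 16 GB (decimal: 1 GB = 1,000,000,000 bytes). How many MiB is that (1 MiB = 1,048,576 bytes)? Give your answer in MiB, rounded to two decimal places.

16 GB × 1,000,000,000 bytes/GB = 16,000,000,000 bytes
1 MiB = 1,048,576 bytes
16,000,000,000 / 1,048,576 = 15,258.79 MiB

15,258.79 MiB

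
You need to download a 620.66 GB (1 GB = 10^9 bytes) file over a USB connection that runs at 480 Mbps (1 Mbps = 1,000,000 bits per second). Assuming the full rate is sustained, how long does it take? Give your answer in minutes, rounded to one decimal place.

620.66 GB = 620,660,000,000 bytes = 4,965,280,000,000 bits
480 Mbps = 480,000,000 bits/s
time = 4,965,280,000,000 / 480,000,000 = 10,344.33 s
10,344.33 s / 60 = 172.4 minutes

172.4 minutes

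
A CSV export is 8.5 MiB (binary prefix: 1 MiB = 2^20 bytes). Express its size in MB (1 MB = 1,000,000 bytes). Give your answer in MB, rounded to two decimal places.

8.5 MiB × 1,048,576 bytes/MiB = 8,912,896 bytes
1 MB = 1,000,000 bytes
8,912,896 / 1,000,000 = 8.91 MB

8.91 MB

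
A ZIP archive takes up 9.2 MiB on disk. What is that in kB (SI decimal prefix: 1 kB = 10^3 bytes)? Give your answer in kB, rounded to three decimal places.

9.2 MiB × 1,048,576 bytes/MiB = 9,646,899.2 bytes
1 kB = 1,000 bytes
9,646,899.2 / 1,000 = 9,646.899 kB

9,646.899 kB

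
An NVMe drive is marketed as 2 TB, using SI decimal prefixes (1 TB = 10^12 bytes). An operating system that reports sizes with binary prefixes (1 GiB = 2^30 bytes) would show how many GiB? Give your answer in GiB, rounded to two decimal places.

2 TB = 2 × 10^12 bytes = 2,000,000,000,000 bytes
1 GiB = 2^30 bytes = 1,073,741,824 bytes
2,000,000,000,000 / 1,073,741,824 = 1,862.65 GiB

1,862.65 GiB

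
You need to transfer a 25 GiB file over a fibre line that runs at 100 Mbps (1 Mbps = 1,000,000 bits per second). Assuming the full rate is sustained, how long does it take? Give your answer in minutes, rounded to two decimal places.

25 GiB = 26,843,545,600 bytes = 214,748,364,800 bits
100 Mbps = 100,000,000 bits/s
time = 214,748,364,800 / 100,000,000 = 2,147.484 s
2,147.484 s / 60 = 35.79 minutes

35.79 minutes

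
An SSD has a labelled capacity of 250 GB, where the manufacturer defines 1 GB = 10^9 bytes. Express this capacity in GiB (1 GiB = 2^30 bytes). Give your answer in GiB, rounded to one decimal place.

250 GB = 250 × 10^9 bytes = 250,000,000,000 bytes
1 GiB = 2^30 bytes = 1,073,741,824 bytes
250,000,000,000 / 1,073,741,824 = 232.8 GiB

232.8 GiB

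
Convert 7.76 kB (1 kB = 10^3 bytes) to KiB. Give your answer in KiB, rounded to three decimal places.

7.578 KiB

7.76 kB = 7.76 × 10^3 bytes = 7,760 bytes
1 KiB = 1,024 bytes
7,760 / 1,024 = 7.578 KiB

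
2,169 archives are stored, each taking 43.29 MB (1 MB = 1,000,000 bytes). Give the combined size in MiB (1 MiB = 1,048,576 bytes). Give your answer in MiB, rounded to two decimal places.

Total = 2,169 × 43.29 MB = 93896.01 MB
= 93896.01 × 1,000,000 bytes = 93,896,010,000 bytes
1 MiB = 1,048,576 bytes
93,896,010,000 / 1,048,576 = 89,546.21 MiB

89,546.21 MiB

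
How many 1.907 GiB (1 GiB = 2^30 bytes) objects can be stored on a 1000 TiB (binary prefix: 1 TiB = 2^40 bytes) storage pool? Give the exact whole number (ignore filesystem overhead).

536,969

Capacity: 1000 TiB = 1,099,511,627,776,000 bytes
Per item: 1.907 GiB = 2,047,625,658.368 bytes
⌊1,099,511,627,776,000 / 2,047,625,658.368⌋ = 536,969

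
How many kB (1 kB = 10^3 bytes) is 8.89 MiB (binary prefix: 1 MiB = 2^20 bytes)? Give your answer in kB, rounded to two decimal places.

8.89 MiB × 1,048,576 bytes/MiB = 9,321,840.64 bytes
1 kB = 10^3 bytes = 1,000 bytes
9,321,840.64 / 1,000 = 9,321.84 kB

9,321.84 kB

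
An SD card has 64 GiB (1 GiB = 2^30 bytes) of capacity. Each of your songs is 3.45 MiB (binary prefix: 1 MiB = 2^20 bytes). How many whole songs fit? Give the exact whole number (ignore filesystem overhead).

Capacity: 64 GiB = 68,719,476,736 bytes
Per item: 3.45 MiB = 3,617,587.2 bytes
⌊68,719,476,736 / 3,617,587.2⌋ = 18,995

18,995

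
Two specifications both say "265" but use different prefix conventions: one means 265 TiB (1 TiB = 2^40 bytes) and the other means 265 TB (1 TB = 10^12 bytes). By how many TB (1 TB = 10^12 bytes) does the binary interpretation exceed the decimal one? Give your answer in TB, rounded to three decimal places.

26.371 TB

265 TiB = 265 × 1,099,511,627,776 = 291,370,581,360,640 bytes
265 TB = 265 × 1,000,000,000,000 = 265,000,000,000,000 bytes
difference = 26,370,581,360,640 bytes
26,370,581,360,640 / 1,000,000,000,000 = 26.371 TB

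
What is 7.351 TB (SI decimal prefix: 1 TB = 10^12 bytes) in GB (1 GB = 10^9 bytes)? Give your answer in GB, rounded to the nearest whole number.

7,351 GB

7.351 TB × 1,000,000,000,000 bytes/TB = 7,351,000,000,000 bytes
1 GB = 1,000,000,000 bytes
7,351,000,000,000 / 1,000,000,000 = 7,351 GB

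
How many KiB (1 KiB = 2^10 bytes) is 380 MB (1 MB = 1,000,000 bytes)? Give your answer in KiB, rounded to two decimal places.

371,093.75 KiB

380 MB × 1,000,000 bytes/MB = 380,000,000 bytes
1 KiB = 1,024 bytes
380,000,000 / 1,024 = 371,093.75 KiB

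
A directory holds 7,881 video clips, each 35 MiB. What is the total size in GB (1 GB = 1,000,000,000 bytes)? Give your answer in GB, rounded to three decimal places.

289.234 GB

Total = 7,881 × 35 MiB = 275,835 MiB
= 275,835 × 1,048,576 bytes = 289,233,960,960 bytes
1 GB = 1,000,000,000 bytes
289,233,960,960 / 1,000,000,000 = 289.234 GB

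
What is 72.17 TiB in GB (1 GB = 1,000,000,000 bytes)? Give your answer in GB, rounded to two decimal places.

79,351.75 GB

72.17 TiB = 72.17 × 2^40 bytes = 79,351,754,176,593.92 bytes
1 GB = 10^9 bytes = 1,000,000,000 bytes
79,351,754,176,593.92 / 1,000,000,000 = 79,351.75 GB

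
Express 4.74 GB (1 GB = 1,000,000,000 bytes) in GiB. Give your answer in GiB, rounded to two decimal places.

4.74 GB × 1,000,000,000 bytes/GB = 4,740,000,000 bytes
1 GiB = 2^30 bytes = 1,073,741,824 bytes
4,740,000,000 / 1,073,741,824 = 4.41 GiB

4.41 GiB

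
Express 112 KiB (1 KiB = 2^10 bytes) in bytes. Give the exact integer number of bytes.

112 × 1,024 = 114,688 bytes

114,688 bytes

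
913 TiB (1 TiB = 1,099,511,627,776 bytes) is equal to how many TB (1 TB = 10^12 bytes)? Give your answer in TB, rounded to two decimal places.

913 TiB = 913 × 2^40 bytes = 1,003,854,116,159,488 bytes
1 TB = 10^12 bytes = 1,000,000,000,000 bytes
1,003,854,116,159,488 / 1,000,000,000,000 = 1,003.85 TB

1,003.85 TB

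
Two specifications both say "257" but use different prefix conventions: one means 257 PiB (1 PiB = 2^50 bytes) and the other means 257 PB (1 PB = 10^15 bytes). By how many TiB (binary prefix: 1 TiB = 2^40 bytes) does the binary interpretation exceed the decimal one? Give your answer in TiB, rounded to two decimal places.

29,427.86 TiB

257 PiB = 257 × 1,125,899,906,842,624 = 289,356,276,058,554,368 bytes
257 PB = 257 × 1,000,000,000,000,000 = 257,000,000,000,000,000 bytes
difference = 32,356,276,058,554,368 bytes
32,356,276,058,554,368 / 1,099,511,627,776 = 29,427.86 TiB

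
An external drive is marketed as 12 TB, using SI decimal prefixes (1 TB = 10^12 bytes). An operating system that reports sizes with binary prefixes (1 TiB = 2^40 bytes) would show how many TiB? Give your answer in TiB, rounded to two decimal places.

12 TB × 1,000,000,000,000 bytes/TB = 12,000,000,000,000 bytes
1 TiB = 1,099,511,627,776 bytes
12,000,000,000,000 / 1,099,511,627,776 = 10.91 TiB

10.91 TiB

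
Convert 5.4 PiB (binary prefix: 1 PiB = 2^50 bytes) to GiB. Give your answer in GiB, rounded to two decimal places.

5,662,310.40 GiB

5.4 PiB × 1,125,899,906,842,624 bytes/PiB = 6,079,859,496,950,169.6 bytes
1 GiB = 2^30 bytes = 1,073,741,824 bytes
6,079,859,496,950,169.6 / 1,073,741,824 = 5,662,310.40 GiB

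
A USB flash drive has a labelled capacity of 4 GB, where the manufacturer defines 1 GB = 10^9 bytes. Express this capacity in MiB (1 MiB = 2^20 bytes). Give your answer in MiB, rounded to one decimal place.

4 GB = 4 × 10^9 bytes = 4,000,000,000 bytes
1 MiB = 2^20 bytes = 1,048,576 bytes
4,000,000,000 / 1,048,576 = 3,814.7 MiB

3,814.7 MiB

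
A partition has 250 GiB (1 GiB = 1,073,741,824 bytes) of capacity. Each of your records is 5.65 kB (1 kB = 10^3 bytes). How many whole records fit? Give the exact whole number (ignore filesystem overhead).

Capacity: 250 GiB = 268,435,456,000 bytes
Per item: 5.65 kB = 5,650 bytes
⌊268,435,456,000 / 5,650⌋ = 47,510,700

47,510,700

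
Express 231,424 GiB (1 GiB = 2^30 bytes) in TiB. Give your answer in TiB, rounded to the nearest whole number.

226 TiB

231,424 GiB = 231,424 × 2^30 bytes = 248,489,627,877,376 bytes
1 TiB = 2^40 bytes = 1,099,511,627,776 bytes
248,489,627,877,376 / 1,099,511,627,776 = 226 TiB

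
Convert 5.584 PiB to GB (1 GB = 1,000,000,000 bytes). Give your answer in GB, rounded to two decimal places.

6,287,025.08 GB

5.584 PiB × 1,125,899,906,842,624 bytes/PiB = 6,287,025,079,809,212.416 bytes
1 GB = 1,000,000,000 bytes
6,287,025,079,809,212.416 / 1,000,000,000 = 6,287,025.08 GB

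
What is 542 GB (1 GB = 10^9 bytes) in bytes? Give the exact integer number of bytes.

542 × 1,000,000,000 = 542,000,000,000 bytes  (1 GB = 10^9 bytes)

542,000,000,000 bytes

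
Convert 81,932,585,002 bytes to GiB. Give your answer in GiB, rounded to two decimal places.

81,932,585,002 bytes given.
1 GiB = 1,073,741,824 bytes
81,932,585,002 / 1,073,741,824 = 76.31 GiB

76.31 GiB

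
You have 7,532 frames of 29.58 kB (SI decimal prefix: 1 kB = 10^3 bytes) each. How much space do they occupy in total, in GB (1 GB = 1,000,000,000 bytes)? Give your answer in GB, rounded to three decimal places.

Total = 7,532 × 29.58 kB = 222796.56 kB
= 222796.56 × 1,000 bytes = 222,796,560 bytes
1 GB = 1,000,000,000 bytes
222,796,560 / 1,000,000,000 = 0.223 GB

0.223 GB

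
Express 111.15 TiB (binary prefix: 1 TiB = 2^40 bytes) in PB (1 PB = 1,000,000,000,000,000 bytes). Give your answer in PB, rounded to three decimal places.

0.122 PB

111.15 TiB = 111.15 × 2^40 bytes = 122,210,717,427,302.4 bytes
1 PB = 10^15 bytes = 1,000,000,000,000,000 bytes
122,210,717,427,302.4 / 1,000,000,000,000,000 = 0.122 PB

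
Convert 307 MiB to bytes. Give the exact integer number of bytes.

321,912,832 bytes

307 × 1,048,576 = 321,912,832 bytes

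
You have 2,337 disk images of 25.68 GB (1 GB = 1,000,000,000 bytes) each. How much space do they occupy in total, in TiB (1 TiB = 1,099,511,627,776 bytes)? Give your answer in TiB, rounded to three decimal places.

Total = 2,337 × 25.68 GB = 60014.16 GB
= 60014.16 × 1,000,000,000 bytes = 60,014,160,000,000 bytes
1 TiB = 1,099,511,627,776 bytes
60,014,160,000,000 / 1,099,511,627,776 = 54.583 TiB

54.583 TiB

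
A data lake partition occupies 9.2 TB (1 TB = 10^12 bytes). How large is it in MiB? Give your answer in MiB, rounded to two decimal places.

8,773,803.71 MiB

9.2 TB = 9.2 × 10^12 bytes = 9,200,000,000,000 bytes
1 MiB = 1,048,576 bytes
9,200,000,000,000 / 1,048,576 = 8,773,803.71 MiB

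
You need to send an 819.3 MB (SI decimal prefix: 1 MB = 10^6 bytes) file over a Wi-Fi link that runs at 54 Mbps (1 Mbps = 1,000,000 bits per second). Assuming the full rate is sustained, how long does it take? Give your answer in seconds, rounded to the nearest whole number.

819.3 MB = 819,300,000 bytes = 6,554,400,000 bits
54 Mbps = 54,000,000 bits/s
time = 6,554,400,000 / 54,000,000 = 121 s

121 seconds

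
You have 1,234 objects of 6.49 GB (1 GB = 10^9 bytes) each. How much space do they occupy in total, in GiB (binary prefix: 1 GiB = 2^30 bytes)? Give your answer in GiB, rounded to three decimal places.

7,458.646 GiB

Total = 1,234 × 6.49 GB = 8008.66 GB
= 8008.66 × 1,000,000,000 bytes = 8,008,660,000,000 bytes
1 GiB = 1,073,741,824 bytes
8,008,660,000,000 / 1,073,741,824 = 7,458.646 GiB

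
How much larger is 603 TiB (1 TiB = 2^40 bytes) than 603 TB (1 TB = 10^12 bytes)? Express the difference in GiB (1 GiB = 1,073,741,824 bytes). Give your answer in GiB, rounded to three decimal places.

603 TiB = 603 × 1,099,511,627,776 = 663,005,511,548,928 bytes
603 TB = 603 × 1,000,000,000,000 = 603,000,000,000,000 bytes
difference = 60,005,511,548,928 bytes
60,005,511,548,928 / 1,073,741,824 = 55,884.488 GiB

55,884.488 GiB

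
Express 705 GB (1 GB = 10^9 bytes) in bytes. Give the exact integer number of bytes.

705 × 1,000,000,000 = 705,000,000,000 bytes

705,000,000,000 bytes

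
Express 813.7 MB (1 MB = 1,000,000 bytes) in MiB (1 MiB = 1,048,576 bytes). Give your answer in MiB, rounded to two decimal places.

776.00 MiB

813.7 MB = 813.7 × 10^6 bytes = 813,700,000 bytes
1 MiB = 1,048,576 bytes
813,700,000 / 1,048,576 = 776.00 MiB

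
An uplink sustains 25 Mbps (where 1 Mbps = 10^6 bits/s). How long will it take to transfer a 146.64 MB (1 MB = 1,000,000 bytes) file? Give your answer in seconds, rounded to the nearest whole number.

47 seconds

146.64 MB = 146,640,000 bytes = 1,173,120,000 bits
25 Mbps = 25,000,000 bits/s
time = 1,173,120,000 / 25,000,000 = 47 s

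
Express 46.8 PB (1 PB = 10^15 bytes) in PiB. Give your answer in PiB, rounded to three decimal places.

41.567 PiB

46.8 PB = 46.8 × 10^15 bytes = 46,800,000,000,000,000 bytes
1 PiB = 2^50 bytes = 1,125,899,906,842,624 bytes
46,800,000,000,000,000 / 1,125,899,906,842,624 = 41.567 PiB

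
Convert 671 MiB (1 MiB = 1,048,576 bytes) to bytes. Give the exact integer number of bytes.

671 × 1,048,576 = 703,594,496 bytes  (1 MiB = 2^20 bytes)

703,594,496 bytes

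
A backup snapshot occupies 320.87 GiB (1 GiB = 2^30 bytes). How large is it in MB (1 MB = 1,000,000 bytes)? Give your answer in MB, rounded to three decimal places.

320.87 GiB × 1,073,741,824 bytes/GiB = 344,531,539,066.88 bytes
1 MB = 10^6 bytes = 1,000,000 bytes
344,531,539,066.88 / 1,000,000 = 344,531.539 MB

344,531.539 MB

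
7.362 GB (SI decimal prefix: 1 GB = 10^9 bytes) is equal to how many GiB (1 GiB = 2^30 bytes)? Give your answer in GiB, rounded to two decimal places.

7.362 GB × 1,000,000,000 bytes/GB = 7,362,000,000 bytes
1 GiB = 1,073,741,824 bytes
7,362,000,000 / 1,073,741,824 = 6.86 GiB

6.86 GiB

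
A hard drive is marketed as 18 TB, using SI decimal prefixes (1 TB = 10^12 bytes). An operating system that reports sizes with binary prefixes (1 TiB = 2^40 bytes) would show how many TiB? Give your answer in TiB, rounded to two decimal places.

16.37 TiB

18 TB = 18 × 10^12 bytes = 18,000,000,000,000 bytes
1 TiB = 1,099,511,627,776 bytes
18,000,000,000,000 / 1,099,511,627,776 = 16.37 TiB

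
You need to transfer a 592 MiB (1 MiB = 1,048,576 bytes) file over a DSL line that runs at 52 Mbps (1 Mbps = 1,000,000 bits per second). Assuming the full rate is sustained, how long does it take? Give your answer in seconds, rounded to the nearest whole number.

96 seconds

592 MiB = 620,756,992 bytes = 4,966,055,936 bits
52 Mbps = 52,000,000 bits/s
time = 4,966,055,936 / 52,000,000 = 96 s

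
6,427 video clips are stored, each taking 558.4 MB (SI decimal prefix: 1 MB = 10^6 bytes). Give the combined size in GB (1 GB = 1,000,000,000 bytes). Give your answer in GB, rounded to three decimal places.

Total = 6,427 × 558.4 MB = 3588836.8 MB
= 3588836.8 × 1,000,000 bytes = 3,588,836,800,000 bytes
1 GB = 1,000,000,000 bytes
3,588,836,800,000 / 1,000,000,000 = 3,588.837 GB

3,588.837 GB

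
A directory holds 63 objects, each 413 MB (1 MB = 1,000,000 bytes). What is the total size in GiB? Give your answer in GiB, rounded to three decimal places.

Total = 63 × 413 MB = 26,019 MB
= 26,019 × 1,000,000 bytes = 26,019,000,000 bytes
1 GiB = 1,073,741,824 bytes
26,019,000,000 / 1,073,741,824 = 24.232 GiB

24.232 GiB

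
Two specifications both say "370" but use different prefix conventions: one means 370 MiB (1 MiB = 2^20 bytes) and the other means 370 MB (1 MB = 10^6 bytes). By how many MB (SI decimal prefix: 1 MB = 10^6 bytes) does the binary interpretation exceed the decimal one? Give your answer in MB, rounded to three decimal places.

370 MiB = 370 × 1,048,576 = 387,973,120 bytes
370 MB = 370 × 1,000,000 = 370,000,000 bytes
difference = 17,973,120 bytes
17,973,120 / 1,000,000 = 17.973 MB

17.973 MB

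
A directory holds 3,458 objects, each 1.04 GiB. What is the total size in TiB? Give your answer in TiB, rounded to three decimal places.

Total = 3,458 × 1.04 GiB = 3596.32 GiB
= 3596.32 × 1,073,741,824 bytes = 3,861,519,196,487.68 bytes
1 TiB = 1,099,511,627,776 bytes
3,861,519,196,487.68 / 1,099,511,627,776 = 3.512 TiB

3.512 TiB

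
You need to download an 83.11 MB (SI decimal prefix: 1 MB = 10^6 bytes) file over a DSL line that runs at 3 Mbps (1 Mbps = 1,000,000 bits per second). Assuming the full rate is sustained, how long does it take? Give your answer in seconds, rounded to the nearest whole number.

222 seconds

83.11 MB = 83,110,000 bytes = 664,880,000 bits
3 Mbps = 3,000,000 bits/s
time = 664,880,000 / 3,000,000 = 222 s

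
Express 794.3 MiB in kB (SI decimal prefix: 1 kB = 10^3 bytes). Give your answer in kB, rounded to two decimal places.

832,883.92 kB

794.3 MiB = 794.3 × 2^20 bytes = 832,883,916.8 bytes
1 kB = 1,000 bytes
832,883,916.8 / 1,000 = 832,883.92 kB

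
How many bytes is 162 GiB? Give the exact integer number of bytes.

173,946,175,488 bytes

162 × 1,073,741,824 = 173,946,175,488 bytes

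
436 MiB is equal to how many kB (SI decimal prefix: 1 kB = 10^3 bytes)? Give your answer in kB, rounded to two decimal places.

436 MiB = 436 × 2^20 bytes = 457,179,136 bytes
1 kB = 10^3 bytes = 1,000 bytes
457,179,136 / 1,000 = 457,179.14 kB

457,179.14 kB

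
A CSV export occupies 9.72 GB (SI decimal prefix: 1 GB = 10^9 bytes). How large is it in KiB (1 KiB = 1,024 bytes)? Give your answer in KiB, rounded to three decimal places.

9.72 GB × 1,000,000,000 bytes/GB = 9,720,000,000 bytes
1 KiB = 1,024 bytes
9,720,000,000 / 1,024 = 9,492,187.500 KiB

9,492,187.500 KiB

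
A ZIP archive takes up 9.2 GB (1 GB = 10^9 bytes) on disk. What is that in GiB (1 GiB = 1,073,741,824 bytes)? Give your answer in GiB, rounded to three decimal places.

8.568 GiB

9.2 GB × 1,000,000,000 bytes/GB = 9,200,000,000 bytes
1 GiB = 1,073,741,824 bytes
9,200,000,000 / 1,073,741,824 = 8.568 GiB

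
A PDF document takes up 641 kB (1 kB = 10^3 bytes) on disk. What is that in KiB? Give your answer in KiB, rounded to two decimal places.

625.98 KiB

641 kB = 641 × 10^3 bytes = 641,000 bytes
1 KiB = 2^10 bytes = 1,024 bytes
641,000 / 1,024 = 625.98 KiB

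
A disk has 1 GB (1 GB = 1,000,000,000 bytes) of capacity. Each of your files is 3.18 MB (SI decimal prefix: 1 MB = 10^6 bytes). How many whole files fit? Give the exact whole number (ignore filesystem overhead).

314

Capacity: 1 GB = 1,000,000,000 bytes
Per item: 3.18 MB = 3,180,000 bytes
⌊1,000,000,000 / 3,180,000⌋ = 314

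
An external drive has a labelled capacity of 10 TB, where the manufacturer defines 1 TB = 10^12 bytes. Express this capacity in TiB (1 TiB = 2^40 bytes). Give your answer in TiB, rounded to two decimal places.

10 TB × 1,000,000,000,000 bytes/TB = 10,000,000,000,000 bytes
1 TiB = 2^40 bytes = 1,099,511,627,776 bytes
10,000,000,000,000 / 1,099,511,627,776 = 9.09 TiB

9.09 TiB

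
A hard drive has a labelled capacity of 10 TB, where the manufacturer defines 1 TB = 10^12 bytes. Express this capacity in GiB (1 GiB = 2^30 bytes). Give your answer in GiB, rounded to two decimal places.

10 TB = 10 × 10^12 bytes = 10,000,000,000,000 bytes
1 GiB = 2^30 bytes = 1,073,741,824 bytes
10,000,000,000,000 / 1,073,741,824 = 9,313.23 GiB

9,313.23 GiB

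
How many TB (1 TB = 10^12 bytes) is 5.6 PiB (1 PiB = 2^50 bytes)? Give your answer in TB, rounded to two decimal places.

6,305.04 TB

5.6 PiB × 1,125,899,906,842,624 bytes/PiB = 6,305,039,478,318,694.4 bytes
1 TB = 1,000,000,000,000 bytes
6,305,039,478,318,694.4 / 1,000,000,000,000 = 6,305.04 TB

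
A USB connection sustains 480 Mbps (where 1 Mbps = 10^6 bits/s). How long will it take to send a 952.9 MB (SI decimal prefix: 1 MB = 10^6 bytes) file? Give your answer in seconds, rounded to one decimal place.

15.9 seconds

952.9 MB = 952,900,000 bytes = 7,623,200,000 bits
480 Mbps = 480,000,000 bits/s
time = 7,623,200,000 / 480,000,000 = 15.9 s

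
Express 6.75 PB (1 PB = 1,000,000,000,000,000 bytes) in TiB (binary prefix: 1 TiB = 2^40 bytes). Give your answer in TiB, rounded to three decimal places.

6,139.089 TiB

6.75 PB × 1,000,000,000,000,000 bytes/PB = 6,750,000,000,000,000 bytes
1 TiB = 1,099,511,627,776 bytes
6,750,000,000,000,000 / 1,099,511,627,776 = 6,139.089 TiB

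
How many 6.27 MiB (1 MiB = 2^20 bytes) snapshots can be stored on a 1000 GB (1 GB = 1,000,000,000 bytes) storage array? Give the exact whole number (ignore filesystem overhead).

Capacity: 1000 GB = 1,000,000,000,000 bytes
Per item: 6.27 MiB = 6,574,571.52 bytes
⌊1,000,000,000,000 / 6,574,571.52⌋ = 152,101

152,101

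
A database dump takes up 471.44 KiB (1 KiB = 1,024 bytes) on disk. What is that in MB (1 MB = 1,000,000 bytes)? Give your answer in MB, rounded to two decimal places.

471.44 KiB × 1,024 bytes/KiB = 482,754.56 bytes
1 MB = 10^6 bytes = 1,000,000 bytes
482,754.56 / 1,000,000 = 0.48 MB

0.48 MB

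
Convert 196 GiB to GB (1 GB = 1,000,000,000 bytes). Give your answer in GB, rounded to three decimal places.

210.453 GB

196 GiB = 196 × 2^30 bytes = 210,453,397,504 bytes
1 GB = 10^9 bytes = 1,000,000,000 bytes
210,453,397,504 / 1,000,000,000 = 210.453 GB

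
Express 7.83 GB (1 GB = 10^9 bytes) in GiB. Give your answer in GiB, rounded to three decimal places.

7.292 GiB

7.83 GB × 1,000,000,000 bytes/GB = 7,830,000,000 bytes
1 GiB = 1,073,741,824 bytes
7,830,000,000 / 1,073,741,824 = 7.292 GiB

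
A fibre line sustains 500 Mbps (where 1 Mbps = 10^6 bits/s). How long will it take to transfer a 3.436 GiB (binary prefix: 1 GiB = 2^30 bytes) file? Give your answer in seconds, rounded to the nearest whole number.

59 seconds

3.436 GiB = 3,689,376,907.264 bytes = 29,515,015,258.112 bits
500 Mbps = 500,000,000 bits/s
time = 29,515,015,258.112 / 500,000,000 = 59 s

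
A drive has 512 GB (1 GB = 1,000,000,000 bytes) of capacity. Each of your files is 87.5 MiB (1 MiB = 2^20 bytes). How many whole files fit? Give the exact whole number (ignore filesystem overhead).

Capacity: 512 GB = 512,000,000,000 bytes
Per item: 87.5 MiB = 91,750,400 bytes
⌊512,000,000,000 / 91,750,400⌋ = 5,580

5,580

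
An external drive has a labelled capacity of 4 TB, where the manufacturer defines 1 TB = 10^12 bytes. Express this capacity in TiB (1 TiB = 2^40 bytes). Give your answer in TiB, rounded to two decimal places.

3.64 TiB

4 TB = 4 × 10^12 bytes = 4,000,000,000,000 bytes
1 TiB = 2^40 bytes = 1,099,511,627,776 bytes
4,000,000,000,000 / 1,099,511,627,776 = 3.64 TiB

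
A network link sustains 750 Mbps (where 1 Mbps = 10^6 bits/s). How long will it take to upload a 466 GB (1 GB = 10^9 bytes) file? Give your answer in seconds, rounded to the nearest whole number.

4,971 seconds

466 GB = 466,000,000,000 bytes = 3,728,000,000,000 bits
750 Mbps = 750,000,000 bits/s
time = 3,728,000,000,000 / 750,000,000 = 4,971 s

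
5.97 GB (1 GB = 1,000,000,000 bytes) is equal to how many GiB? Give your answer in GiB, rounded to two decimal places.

5.97 GB = 5.97 × 10^9 bytes = 5,970,000,000 bytes
1 GiB = 1,073,741,824 bytes
5,970,000,000 / 1,073,741,824 = 5.56 GiB

5.56 GiB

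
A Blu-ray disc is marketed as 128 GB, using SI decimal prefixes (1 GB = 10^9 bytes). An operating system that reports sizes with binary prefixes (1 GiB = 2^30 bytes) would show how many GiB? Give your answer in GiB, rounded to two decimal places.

119.21 GiB

128 GB = 128 × 10^9 bytes = 128,000,000,000 bytes
1 GiB = 2^30 bytes = 1,073,741,824 bytes
128,000,000,000 / 1,073,741,824 = 119.21 GiB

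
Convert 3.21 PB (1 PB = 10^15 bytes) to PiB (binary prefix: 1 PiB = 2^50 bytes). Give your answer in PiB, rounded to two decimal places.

2.85 PiB

3.21 PB = 3.21 × 10^15 bytes = 3,210,000,000,000,000 bytes
1 PiB = 2^50 bytes = 1,125,899,906,842,624 bytes
3,210,000,000,000,000 / 1,125,899,906,842,624 = 2.85 PiB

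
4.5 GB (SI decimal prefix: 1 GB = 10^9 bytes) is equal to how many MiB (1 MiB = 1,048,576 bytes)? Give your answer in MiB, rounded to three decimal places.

4,291.534 MiB

4.5 GB × 1,000,000,000 bytes/GB = 4,500,000,000 bytes
1 MiB = 2^20 bytes = 1,048,576 bytes
4,500,000,000 / 1,048,576 = 4,291.534 MiB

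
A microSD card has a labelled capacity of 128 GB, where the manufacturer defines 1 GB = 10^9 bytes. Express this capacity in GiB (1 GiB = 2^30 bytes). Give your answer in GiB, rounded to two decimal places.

119.21 GiB

128 GB × 1,000,000,000 bytes/GB = 128,000,000,000 bytes
1 GiB = 1,073,741,824 bytes
128,000,000,000 / 1,073,741,824 = 119.21 GiB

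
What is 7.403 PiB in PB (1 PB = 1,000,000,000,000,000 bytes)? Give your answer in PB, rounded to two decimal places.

8.34 PB

7.403 PiB = 7.403 × 2^50 bytes = 8,335,037,010,355,945.472 bytes
1 PB = 10^15 bytes = 1,000,000,000,000,000 bytes
8,335,037,010,355,945.472 / 1,000,000,000,000,000 = 8.34 PB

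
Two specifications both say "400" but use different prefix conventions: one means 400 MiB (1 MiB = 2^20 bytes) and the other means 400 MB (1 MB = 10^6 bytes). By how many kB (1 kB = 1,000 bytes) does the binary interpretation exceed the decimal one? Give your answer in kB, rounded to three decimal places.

19,430.400 kB

400 MiB = 400 × 1,048,576 = 419,430,400 bytes
400 MB = 400 × 1,000,000 = 400,000,000 bytes
difference = 19,430,400 bytes
19,430,400 / 1,000 = 19,430.400 kB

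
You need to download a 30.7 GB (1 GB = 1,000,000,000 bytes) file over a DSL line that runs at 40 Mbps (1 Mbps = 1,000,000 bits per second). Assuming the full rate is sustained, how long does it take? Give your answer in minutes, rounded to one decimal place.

30.7 GB = 30,700,000,000 bytes = 245,600,000,000 bits
40 Mbps = 40,000,000 bits/s
time = 245,600,000,000 / 40,000,000 = 6,140.00 s
6,140.00 s / 60 = 102.3 minutes

102.3 minutes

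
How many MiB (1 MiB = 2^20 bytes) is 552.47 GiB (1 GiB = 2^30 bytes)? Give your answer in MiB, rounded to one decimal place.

565,729.3 MiB

552.47 GiB = 552.47 × 2^30 bytes = 593,210,145,505.28 bytes
1 MiB = 1,048,576 bytes
593,210,145,505.28 / 1,048,576 = 565,729.3 MiB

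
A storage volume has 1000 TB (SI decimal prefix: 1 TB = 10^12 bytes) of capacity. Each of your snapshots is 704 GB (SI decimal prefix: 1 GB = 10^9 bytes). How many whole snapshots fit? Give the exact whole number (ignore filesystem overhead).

1,420

Capacity: 1000 TB = 1,000,000,000,000,000 bytes
Per item: 704 GB = 704,000,000,000 bytes
⌊1,000,000,000,000,000 / 704,000,000,000⌋ = 1,420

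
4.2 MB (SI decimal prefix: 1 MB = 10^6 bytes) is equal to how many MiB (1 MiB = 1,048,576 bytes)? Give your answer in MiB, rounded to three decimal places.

4.005 MiB

4.2 MB = 4.2 × 10^6 bytes = 4,200,000 bytes
1 MiB = 2^20 bytes = 1,048,576 bytes
4,200,000 / 1,048,576 = 4.005 MiB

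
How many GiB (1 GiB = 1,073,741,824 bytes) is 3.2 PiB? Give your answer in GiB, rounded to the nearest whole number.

3.2 PiB = 3.2 × 2^50 bytes = 3,602,879,701,896,396.8 bytes
1 GiB = 2^30 bytes = 1,073,741,824 bytes
3,602,879,701,896,396.8 / 1,073,741,824 = 3,355,443 GiB

3,355,443 GiB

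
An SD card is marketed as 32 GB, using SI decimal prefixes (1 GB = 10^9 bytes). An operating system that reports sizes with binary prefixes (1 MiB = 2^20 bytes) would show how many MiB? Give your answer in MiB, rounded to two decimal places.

32 GB × 1,000,000,000 bytes/GB = 32,000,000,000 bytes
1 MiB = 2^20 bytes = 1,048,576 bytes
32,000,000,000 / 1,048,576 = 30,517.58 MiB

30,517.58 MiB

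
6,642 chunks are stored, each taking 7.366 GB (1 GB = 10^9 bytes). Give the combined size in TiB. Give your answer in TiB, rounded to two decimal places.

44.50 TiB

Total = 6,642 × 7.366 GB = 48924.972 GB
= 48924.972 × 1,000,000,000 bytes = 48,924,972,000,000 bytes
1 TiB = 1,099,511,627,776 bytes
48,924,972,000,000 / 1,099,511,627,776 = 44.50 TiB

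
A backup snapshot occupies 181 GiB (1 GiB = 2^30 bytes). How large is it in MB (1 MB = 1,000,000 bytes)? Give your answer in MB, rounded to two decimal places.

181 GiB × 1,073,741,824 bytes/GiB = 194,347,270,144 bytes
1 MB = 10^6 bytes = 1,000,000 bytes
194,347,270,144 / 1,000,000 = 194,347.27 MB

194,347.27 MB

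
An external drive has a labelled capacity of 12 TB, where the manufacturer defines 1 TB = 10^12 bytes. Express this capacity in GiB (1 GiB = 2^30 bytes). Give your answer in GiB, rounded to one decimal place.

11,175.9 GiB

12 TB × 1,000,000,000,000 bytes/TB = 12,000,000,000,000 bytes
1 GiB = 1,073,741,824 bytes
12,000,000,000,000 / 1,073,741,824 = 11,175.9 GiB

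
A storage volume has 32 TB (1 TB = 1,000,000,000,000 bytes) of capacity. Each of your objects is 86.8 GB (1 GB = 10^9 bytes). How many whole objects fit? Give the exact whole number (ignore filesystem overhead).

368

Capacity: 32 TB = 32,000,000,000,000 bytes
Per item: 86.8 GB = 86,800,000,000 bytes
⌊32,000,000,000,000 / 86,800,000,000⌋ = 368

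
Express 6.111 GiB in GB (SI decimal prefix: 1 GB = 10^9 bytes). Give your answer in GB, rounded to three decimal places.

6.562 GB

6.111 GiB = 6.111 × 2^30 bytes = 6,561,636,286.464 bytes
1 GB = 1,000,000,000 bytes
6,561,636,286.464 / 1,000,000,000 = 6.562 GB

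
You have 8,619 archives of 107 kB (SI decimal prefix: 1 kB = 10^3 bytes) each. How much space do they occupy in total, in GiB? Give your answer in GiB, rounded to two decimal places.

Total = 8,619 × 107 kB = 922,233 kB
= 922,233 × 1,000 bytes = 922,233,000 bytes
1 GiB = 1,073,741,824 bytes
922,233,000 / 1,073,741,824 = 0.86 GiB

0.86 GiB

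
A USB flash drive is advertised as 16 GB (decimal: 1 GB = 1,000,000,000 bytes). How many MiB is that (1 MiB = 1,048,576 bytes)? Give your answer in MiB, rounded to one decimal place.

15,258.8 MiB

16 GB = 16 × 10^9 bytes = 16,000,000,000 bytes
1 MiB = 1,048,576 bytes
16,000,000,000 / 1,048,576 = 15,258.8 MiB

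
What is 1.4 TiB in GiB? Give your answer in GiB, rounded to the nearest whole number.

1,434 GiB

1.4 TiB × 1,099,511,627,776 bytes/TiB = 1,539,316,278,886.4 bytes
1 GiB = 2^30 bytes = 1,073,741,824 bytes
1,539,316,278,886.4 / 1,073,741,824 = 1,434 GiB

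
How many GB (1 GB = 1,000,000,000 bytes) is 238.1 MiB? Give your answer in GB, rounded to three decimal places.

238.1 MiB = 238.1 × 2^20 bytes = 249,665,945.6 bytes
1 GB = 1,000,000,000 bytes
249,665,945.6 / 1,000,000,000 = 0.250 GB

0.250 GB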